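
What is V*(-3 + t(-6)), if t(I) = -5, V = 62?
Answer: -496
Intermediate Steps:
V*(-3 + t(-6)) = 62*(-3 - 5) = 62*(-8) = -496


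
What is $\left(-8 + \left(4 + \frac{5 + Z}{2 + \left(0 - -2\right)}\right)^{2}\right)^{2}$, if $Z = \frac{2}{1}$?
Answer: $\frac{160801}{256} \approx 628.13$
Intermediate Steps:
$Z = 2$ ($Z = 2 \cdot 1 = 2$)
$\left(-8 + \left(4 + \frac{5 + Z}{2 + \left(0 - -2\right)}\right)^{2}\right)^{2} = \left(-8 + \left(4 + \frac{5 + 2}{2 + \left(0 - -2\right)}\right)^{2}\right)^{2} = \left(-8 + \left(4 + \frac{7}{2 + \left(0 + 2\right)}\right)^{2}\right)^{2} = \left(-8 + \left(4 + \frac{7}{2 + 2}\right)^{2}\right)^{2} = \left(-8 + \left(4 + \frac{7}{4}\right)^{2}\right)^{2} = \left(-8 + \left(\frac{23}{4}\right)^{2}\right)^{2} = \left(-8 + \frac{529}{16}\right)^{2} = \left(\frac{401}{16}\right)^{2} = \frac{160801}{256}$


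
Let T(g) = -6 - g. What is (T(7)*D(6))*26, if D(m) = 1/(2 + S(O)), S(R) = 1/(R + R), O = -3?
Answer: -2028/11 ≈ -184.36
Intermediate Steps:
S(R) = 1/(2*R)
D(m) = 6/11 (D(m) = 1/(2 + (½)/(-3)) = 1/(2 + (½)*(-⅓)) = 1/(2 - ⅙) = 1/(11/6) = 6/11)
(T(7)*D(6))*26 = ((-6 - 1*7)*(6/11))*26 = ((-6 - 7)*(6/11))*26 = -13*6/11*26 = -78/11*26 = -2028/11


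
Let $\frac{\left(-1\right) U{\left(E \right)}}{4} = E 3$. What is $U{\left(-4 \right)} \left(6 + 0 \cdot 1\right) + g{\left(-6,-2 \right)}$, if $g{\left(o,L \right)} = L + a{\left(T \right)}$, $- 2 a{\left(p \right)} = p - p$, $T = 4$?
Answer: $286$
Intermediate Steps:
$a{\left(p \right)} = 0$ ($a{\left(p \right)} = - \frac{p - p}{2} = \left(- \frac{1}{2}\right) 0 = 0$)
$U{\left(E \right)} = - 12 E$ ($U{\left(E \right)} = - 4 E 3 = - 4 \cdot 3 E = - 12 E$)
$g{\left(o,L \right)} = L$ ($g{\left(o,L \right)} = L + 0 = L$)
$U{\left(-4 \right)} \left(6 + 0 \cdot 1\right) + g{\left(-6,-2 \right)} = \left(-12\right) \left(-4\right) \left(6 + 0 \cdot 1\right) - 2 = 48 \left(6 + 0\right) - 2 = 48 \cdot 6 - 2 = 288 - 2 = 286$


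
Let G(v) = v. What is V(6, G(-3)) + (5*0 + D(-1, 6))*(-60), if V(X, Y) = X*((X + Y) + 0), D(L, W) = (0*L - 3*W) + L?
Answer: 1158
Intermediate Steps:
D(L, W) = L - 3*W (D(L, W) = (0 - 3*W) + L = -3*W + L = L - 3*W)
V(X, Y) = X*(X + Y)
V(6, G(-3)) + (5*0 + D(-1, 6))*(-60) = 6*(6 - 3) + (5*0 + (-1 - 3*6))*(-60) = 6*3 + (0 + (-1 - 18))*(-60) = 18 + (0 - 19)*(-60) = 18 - 19*(-60) = 18 + 1140 = 1158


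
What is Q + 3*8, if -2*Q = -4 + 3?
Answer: 49/2 ≈ 24.500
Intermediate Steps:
Q = ½ (Q = -(-4 + 3)/2 = -½*(-1) = ½ ≈ 0.50000)
Q + 3*8 = ½ + 3*8 = ½ + 24 = 49/2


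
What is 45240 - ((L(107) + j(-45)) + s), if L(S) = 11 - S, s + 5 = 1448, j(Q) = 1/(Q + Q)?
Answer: 3950371/90 ≈ 43893.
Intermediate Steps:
j(Q) = 1/(2*Q)
s = 1443 (s = -5 + 1448 = 1443)
45240 - ((L(107) + j(-45)) + s) = 45240 - (((11 - 1*107) + (½)/(-45)) + 1443) = 45240 - (((11 - 107) + (½)*(-1/45)) + 1443) = 45240 - ((-96 - 1/90) + 1443) = 45240 - (-8641/90 + 1443) = 45240 - 1*121229/90 = 45240 - 121229/90 = 3950371/90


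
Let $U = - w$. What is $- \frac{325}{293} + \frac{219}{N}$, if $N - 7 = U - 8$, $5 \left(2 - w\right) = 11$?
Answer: $- \frac{322135}{1172} \approx -274.86$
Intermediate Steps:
$w = - \frac{1}{5}$ ($w = 2 - \frac{11}{5} = - \frac{1}{5} \approx -0.2$)
$U = \frac{1}{5}$ ($U = \left(-1\right) \left(- \frac{1}{5}\right) = \frac{1}{5} \approx 0.2$)
$N = - \frac{4}{5}$ ($N = 7 + \left(\frac{1}{5} - 8\right) = 7 - \frac{39}{5} = - \frac{4}{5} \approx -0.8$)
$- \frac{325}{293} + \frac{219}{N} = - \frac{325}{293} + \frac{219}{- \frac{4}{5}} = \left(-325\right) \frac{1}{293} + 219 \left(- \frac{5}{4}\right) = - \frac{325}{293} - \frac{1095}{4} = - \frac{322135}{1172}$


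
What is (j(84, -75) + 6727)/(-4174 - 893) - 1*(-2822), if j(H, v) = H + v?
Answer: 14292338/5067 ≈ 2820.7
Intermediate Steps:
(j(84, -75) + 6727)/(-4174 - 893) - 1*(-2822) = ((84 - 75) + 6727)/(-4174 - 893) - 1*(-2822) = (9 + 6727)/(-5067) + 2822 = 6736*(-1/5067) + 2822 = -6736/5067 + 2822 = 14292338/5067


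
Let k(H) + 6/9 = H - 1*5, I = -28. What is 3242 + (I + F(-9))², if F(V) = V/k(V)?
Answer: 7728537/1936 ≈ 3992.0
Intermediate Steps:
k(H) = -17/3 + H (k(H) = -⅔ + (H - 1*5) = -⅔ + (H - 5) = -⅔ + (-5 + H) = -17/3 + H)
F(V) = V/(-17/3 + V)
3242 + (I + F(-9))² = 3242 + (-28 + 3*(-9)/(-17 + 3*(-9)))² = 3242 + (-28 + 3*(-9)/(-17 - 27))² = 3242 + (-28 + 3*(-9)/(-44))² = 3242 + (-28 + 3*(-9)*(-1/44))² = 3242 + (-28 + 27/44)² = 3242 + (-1205/44)² = 3242 + 1452025/1936 = 7728537/1936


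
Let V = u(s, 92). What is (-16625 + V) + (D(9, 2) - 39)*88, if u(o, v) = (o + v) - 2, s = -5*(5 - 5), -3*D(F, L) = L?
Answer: -60077/3 ≈ -20026.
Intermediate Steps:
D(F, L) = -L/3
s = 0 (s = -5*0 = 0)
u(o, v) = -2 + o + v
V = 90 (V = -2 + 0 + 92 = 90)
(-16625 + V) + (D(9, 2) - 39)*88 = (-16625 + 90) + (-⅓*2 - 39)*88 = -16535 + (-⅔ - 39)*88 = -16535 - 119/3*88 = -16535 - 10472/3 = -60077/3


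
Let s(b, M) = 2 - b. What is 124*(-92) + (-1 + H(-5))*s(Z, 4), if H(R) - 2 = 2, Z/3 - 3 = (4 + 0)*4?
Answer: -11573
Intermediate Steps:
Z = 57 (Z = 9 + 3*((4 + 0)*4) = 9 + 3*(4*4) = 9 + 3*16 = 9 + 48 = 57)
H(R) = 4 (H(R) = 2 + 2 = 4)
124*(-92) + (-1 + H(-5))*s(Z, 4) = 124*(-92) + (-1 + 4)*(2 - 1*57) = -11408 + 3*(2 - 57) = -11408 + 3*(-55) = -11408 - 165 = -11573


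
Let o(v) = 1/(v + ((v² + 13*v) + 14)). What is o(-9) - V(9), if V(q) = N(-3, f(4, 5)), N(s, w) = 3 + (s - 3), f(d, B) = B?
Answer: 92/31 ≈ 2.9677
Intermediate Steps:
o(v) = 1/(14 + v² + 14*v) (o(v) = 1/(v + (14 + v² + 13*v)) = 1/(14 + v² + 14*v))
N(s, w) = s (N(s, w) = 3 + (-3 + s) = s)
V(q) = -3
o(-9) - V(9) = 1/(14 + (-9)² + 14*(-9)) - 1*(-3) = 1/(14 + 81 - 126) + 3 = 1/(-31) + 3 = -1/31 + 3 = 92/31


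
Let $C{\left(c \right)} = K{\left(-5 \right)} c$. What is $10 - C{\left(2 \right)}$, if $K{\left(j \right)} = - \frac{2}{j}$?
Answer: $\frac{46}{5} \approx 9.2$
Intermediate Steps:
$C{\left(c \right)} = \frac{2 c}{5}$ ($C{\left(c \right)} = - \frac{2}{-5} c = \left(-2\right) \left(- \frac{1}{5}\right) c = \frac{2 c}{5}$)
$10 - C{\left(2 \right)} = 10 - \frac{2}{5} \cdot 2 = 10 - \frac{4}{5} = \frac{46}{5}$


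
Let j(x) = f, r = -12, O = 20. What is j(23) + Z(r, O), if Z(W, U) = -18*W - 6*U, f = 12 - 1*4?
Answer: 104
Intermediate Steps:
f = 8 (f = 12 - 4 = 8)
j(x) = 8
j(23) + Z(r, O) = 8 + (-18*(-12) - 6*20) = 8 + (216 - 120) = 8 + 96 = 104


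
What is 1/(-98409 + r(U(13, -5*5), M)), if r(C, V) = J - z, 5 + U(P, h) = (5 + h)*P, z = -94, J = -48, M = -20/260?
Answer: -1/98363 ≈ -1.0166e-5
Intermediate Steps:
M = -1/13 (M = -20*1/260 = -1/13 ≈ -0.076923)
U(P, h) = -5 + P*(5 + h) (U(P, h) = -5 + (5 + h)*P = -5 + P*(5 + h))
r(C, V) = 46 (r(C, V) = -48 - 1*(-94) = -48 + 94 = 46)
1/(-98409 + r(U(13, -5*5), M)) = 1/(-98409 + 46) = 1/(-98363) = -1/98363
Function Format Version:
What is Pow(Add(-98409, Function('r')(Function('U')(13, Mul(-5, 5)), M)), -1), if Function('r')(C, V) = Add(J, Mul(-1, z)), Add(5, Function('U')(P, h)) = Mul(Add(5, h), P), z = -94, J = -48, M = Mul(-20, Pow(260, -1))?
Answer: Rational(-1, 98363) ≈ -1.0166e-5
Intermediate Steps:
M = Rational(-1, 13) (M = Mul(-20, Rational(1, 260)) = Rational(-1, 13) ≈ -0.076923)
Function('U')(P, h) = Add(-5, Mul(P, Add(5, h))) (Function('U')(P, h) = Add(-5, Mul(Add(5, h), P)) = Add(-5, Mul(P, Add(5, h))))
Function('r')(C, V) = 46 (Function('r')(C, V) = Add(-48, Mul(-1, -94)) = Add(-48, 94) = 46)
Pow(Add(-98409, Function('r')(Function('U')(13, Mul(-5, 5)), M)), -1) = Pow(Add(-98409, 46), -1) = Pow(-98363, -1) = Rational(-1, 98363)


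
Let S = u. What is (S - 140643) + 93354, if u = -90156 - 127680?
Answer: -265125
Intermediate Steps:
u = -217836
S = -217836
(S - 140643) + 93354 = (-217836 - 140643) + 93354 = -358479 + 93354 = -265125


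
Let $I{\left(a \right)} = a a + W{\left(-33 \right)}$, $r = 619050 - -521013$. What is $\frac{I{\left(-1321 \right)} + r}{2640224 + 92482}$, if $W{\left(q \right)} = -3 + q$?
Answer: $\frac{1442534}{1366353} \approx 1.0558$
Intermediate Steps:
$r = 1140063$ ($r = 619050 + 521013 = 1140063$)
$I{\left(a \right)} = -36 + a^{2}$ ($I{\left(a \right)} = a a - 36 = a^{2} - 36 = -36 + a^{2}$)
$\frac{I{\left(-1321 \right)} + r}{2640224 + 92482} = \frac{\left(-36 + \left(-1321\right)^{2}\right) + 1140063}{2640224 + 92482} = \frac{\left(-36 + 1745041\right) + 1140063}{2732706} = \left(1745005 + 1140063\right) \frac{1}{2732706} = 2885068 \cdot \frac{1}{2732706} = \frac{1442534}{1366353}$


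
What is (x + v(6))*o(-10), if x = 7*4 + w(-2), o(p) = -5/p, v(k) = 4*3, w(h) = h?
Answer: 19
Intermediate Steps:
v(k) = 12
x = 26 (x = 7*4 - 2 = 28 - 2 = 26)
(x + v(6))*o(-10) = (26 + 12)*(-5/(-10)) = 38*(-5*(-⅒)) = 38*(½) = 19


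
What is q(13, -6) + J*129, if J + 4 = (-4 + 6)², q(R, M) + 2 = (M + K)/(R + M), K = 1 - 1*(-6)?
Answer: -13/7 ≈ -1.8571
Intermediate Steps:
K = 7 (K = 1 + 6 = 7)
q(R, M) = -2 + (7 + M)/(M + R) (q(R, M) = -2 + (M + 7)/(R + M) = -2 + (7 + M)/(M + R))
J = 0 (J = -4 + (-4 + 6)² = -4 + 2² = -4 + 4 = 0)
q(13, -6) + J*129 = (7 - 1*(-6) - 2*13)/(-6 + 13) + 0*129 = (7 + 6 - 26)/7 + 0 = (⅐)*(-13) + 0 = -13/7 + 0 = -13/7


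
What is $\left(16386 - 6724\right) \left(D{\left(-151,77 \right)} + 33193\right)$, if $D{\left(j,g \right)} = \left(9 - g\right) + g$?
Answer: $320797724$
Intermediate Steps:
$D{\left(j,g \right)} = 9$
$\left(16386 - 6724\right) \left(D{\left(-151,77 \right)} + 33193\right) = \left(16386 - 6724\right) \left(9 + 33193\right) = 9662 \cdot 33202 = 320797724$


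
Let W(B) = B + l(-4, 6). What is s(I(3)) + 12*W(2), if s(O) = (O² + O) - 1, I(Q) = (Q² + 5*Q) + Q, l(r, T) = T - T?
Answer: 779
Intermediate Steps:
l(r, T) = 0
I(Q) = Q² + 6*Q
s(O) = -1 + O + O² (s(O) = (O + O²) - 1 = -1 + O + O²)
W(B) = B (W(B) = B + 0 = B)
s(I(3)) + 12*W(2) = (-1 + 3*(6 + 3) + (3*(6 + 3))²) + 12*2 = (-1 + 3*9 + (3*9)²) + 24 = (-1 + 27 + 27²) + 24 = (-1 + 27 + 729) + 24 = 755 + 24 = 779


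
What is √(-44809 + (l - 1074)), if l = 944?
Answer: I*√44939 ≈ 211.99*I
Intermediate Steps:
√(-44809 + (l - 1074)) = √(-44809 + (944 - 1074)) = √(-44809 - 130) = √(-44939) = I*√44939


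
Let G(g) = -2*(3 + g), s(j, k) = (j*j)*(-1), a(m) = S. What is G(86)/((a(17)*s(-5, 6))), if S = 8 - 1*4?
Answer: 89/50 ≈ 1.7800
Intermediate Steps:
S = 4 (S = 8 - 4 = 4)
a(m) = 4
s(j, k) = -j² (s(j, k) = j²*(-1) = -j²)
G(g) = -6 - 2*g
G(86)/((a(17)*s(-5, 6))) = (-6 - 2*86)/((4*(-1*(-5)²))) = (-6 - 172)/((4*(-1*25))) = -178/(4*(-25)) = -178/(-100) = -178*(-1/100) = 89/50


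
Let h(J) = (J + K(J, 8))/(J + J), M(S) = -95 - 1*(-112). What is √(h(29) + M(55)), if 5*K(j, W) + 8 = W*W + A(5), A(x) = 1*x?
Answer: 2*√93090/145 ≈ 4.2084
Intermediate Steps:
A(x) = x
K(j, W) = -⅗ + W²/5 (K(j, W) = -8/5 + (W*W + 5)/5 = -8/5 + (W² + 5)/5 = -8/5 + (5 + W²)/5 = -8/5 + (1 + W²/5) = -⅗ + W²/5)
M(S) = 17 (M(S) = -95 + 112 = 17)
h(J) = (61/5 + J)/(2*J) (h(J) = (J + (-⅗ + (⅕)*8²))/(J + J) = (J + (-⅗ + (⅕)*64))/((2*J)) = (J + (-⅗ + 64/5))*(1/(2*J)) = (J + 61/5)*(1/(2*J)) = (61/5 + J)*(1/(2*J)) = (61/5 + J)/(2*J))
√(h(29) + M(55)) = √((⅒)*(61 + 5*29)/29 + 17) = √((⅒)*(1/29)*(61 + 145) + 17) = √((⅒)*(1/29)*206 + 17) = √(103/145 + 17) = √(2568/145) = 2*√93090/145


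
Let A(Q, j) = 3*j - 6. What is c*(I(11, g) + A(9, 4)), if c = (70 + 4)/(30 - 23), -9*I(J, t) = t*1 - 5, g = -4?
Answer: 74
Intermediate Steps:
I(J, t) = 5/9 - t/9 (I(J, t) = -(t*1 - 5)/9 = -(t - 5)/9 = -(-5 + t)/9 = 5/9 - t/9)
A(Q, j) = -6 + 3*j
c = 74/7 ≈ 10.571
c*(I(11, g) + A(9, 4)) = 74*((5/9 - ⅑*(-4)) + (-6 + 3*4))/7 = 74*((5/9 + 4/9) + (-6 + 12))/7 = 74*(1 + 6)/7 = (74/7)*7 = 74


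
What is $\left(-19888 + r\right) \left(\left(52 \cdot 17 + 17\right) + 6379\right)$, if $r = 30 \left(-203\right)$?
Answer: $-189119840$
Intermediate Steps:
$r = -6090$
$\left(-19888 + r\right) \left(\left(52 \cdot 17 + 17\right) + 6379\right) = \left(-19888 - 6090\right) \left(\left(52 \cdot 17 + 17\right) + 6379\right) = - 25978 \left(\left(884 + 17\right) + 6379\right) = - 25978 \left(901 + 6379\right) = \left(-25978\right) 7280 = -189119840$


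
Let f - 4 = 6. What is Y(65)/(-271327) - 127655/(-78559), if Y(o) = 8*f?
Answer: 34629963465/21315177793 ≈ 1.6247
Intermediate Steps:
f = 10 (f = 4 + 6 = 10)
Y(o) = 80 (Y(o) = 8*10 = 80)
Y(65)/(-271327) - 127655/(-78559) = 80/(-271327) - 127655/(-78559) = 80*(-1/271327) - 127655*(-1/78559) = -80/271327 + 127655/78559 = 34629963465/21315177793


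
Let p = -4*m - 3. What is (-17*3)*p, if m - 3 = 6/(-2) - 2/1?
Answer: -255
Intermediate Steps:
m = -2 (m = 3 + (6/(-2) - 2/1) = 3 + (6*(-1/2) - 2*1) = 3 + (-3 - 2) = 3 - 5 = -2)
p = 5 (p = -4*(-2) - 3 = 8 - 3 = 5)
(-17*3)*p = -17*3*5 = -51*5 = -255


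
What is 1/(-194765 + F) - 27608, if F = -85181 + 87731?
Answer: -5306671721/192215 ≈ -27608.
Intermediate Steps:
F = 2550
1/(-194765 + F) - 27608 = 1/(-194765 + 2550) - 27608 = 1/(-192215) - 27608 = -1/192215 - 27608 = -5306671721/192215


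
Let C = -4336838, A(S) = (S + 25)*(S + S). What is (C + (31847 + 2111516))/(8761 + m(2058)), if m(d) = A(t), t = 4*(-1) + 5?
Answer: -2193475/8813 ≈ -248.89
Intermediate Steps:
t = 1 (t = -4 + 5 = 1)
A(S) = 2*S*(25 + S) (A(S) = (25 + S)*(2*S) = 2*S*(25 + S))
m(d) = 52 (m(d) = 2*1*(25 + 1) = 2*1*26 = 52)
(C + (31847 + 2111516))/(8761 + m(2058)) = (-4336838 + (31847 + 2111516))/(8761 + 52) = (-4336838 + 2143363)/8813 = -2193475*1/8813 = -2193475/8813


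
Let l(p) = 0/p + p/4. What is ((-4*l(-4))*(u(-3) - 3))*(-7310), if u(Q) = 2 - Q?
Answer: -58480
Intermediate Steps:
l(p) = p/4 (l(p) = 0 + p*(1/4) = 0 + p/4 = p/4)
((-4*l(-4))*(u(-3) - 3))*(-7310) = ((-(-4))*((2 - 1*(-3)) - 3))*(-7310) = ((-4*(-1))*((2 + 3) - 3))*(-7310) = (4*(5 - 3))*(-7310) = (4*2)*(-7310) = 8*(-7310) = -58480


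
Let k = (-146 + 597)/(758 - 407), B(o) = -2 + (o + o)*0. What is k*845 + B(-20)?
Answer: 29261/27 ≈ 1083.7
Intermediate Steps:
B(o) = -2 (B(o) = -2 + (2*o)*0 = -2 + 0 = -2)
k = 451/351 ≈ 1.2849
k*845 + B(-20) = (451/351)*845 - 2 = 29315/27 - 2 = 29261/27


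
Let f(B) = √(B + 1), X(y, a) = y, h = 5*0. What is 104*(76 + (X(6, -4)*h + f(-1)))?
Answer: 7904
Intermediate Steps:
h = 0
f(B) = √(1 + B)
104*(76 + (X(6, -4)*h + f(-1))) = 104*(76 + (6*0 + √(1 - 1))) = 104*(76 + (0 + √0)) = 104*(76 + (0 + 0)) = 104*(76 + 0) = 104*76 = 7904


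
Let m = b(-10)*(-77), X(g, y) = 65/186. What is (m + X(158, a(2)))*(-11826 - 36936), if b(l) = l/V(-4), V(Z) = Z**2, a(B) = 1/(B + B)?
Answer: -293100255/124 ≈ -2.3637e+6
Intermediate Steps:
a(B) = 1/(2*B)
X(g, y) = 65/186 (X(g, y) = 65*(1/186) = 65/186)
b(l) = l/16 (b(l) = l/((-4)**2) = l/16)
m = 385/8 (m = ((1/16)*(-10))*(-77) = -5/8*(-77) = 385/8 ≈ 48.125)
(m + X(158, a(2)))*(-11826 - 36936) = (385/8 + 65/186)*(-11826 - 36936) = (36065/744)*(-48762) = -293100255/124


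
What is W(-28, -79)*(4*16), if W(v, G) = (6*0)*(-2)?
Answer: 0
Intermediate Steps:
W(v, G) = 0 (W(v, G) = 0*(-2) = 0)
W(-28, -79)*(4*16) = 0*(4*16) = 0*64 = 0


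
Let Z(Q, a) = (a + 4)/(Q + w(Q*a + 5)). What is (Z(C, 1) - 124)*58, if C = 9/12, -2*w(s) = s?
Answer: -124584/17 ≈ -7328.5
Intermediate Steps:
w(s) = -s/2
C = ¾ (C = 9*(1/12) = ¾ ≈ 0.75000)
Z(Q, a) = (4 + a)/(-5/2 + Q - Q*a/2) (Z(Q, a) = (a + 4)/(Q - (Q*a + 5)/2) = (4 + a)/(Q - (5 + Q*a)/2) = (4 + a)/(Q + (-5/2 - Q*a/2)) = (4 + a)/(-5/2 + Q - Q*a/2))
(Z(C, 1) - 124)*58 = (2*(4 + 1)/(-5 + 2*(¾) - 1*¾*1) - 124)*58 = (2*5/(-5 + 3/2 - ¾) - 124)*58 = (2*5/(-17/4) - 124)*58 = (2*(-4/17)*5 - 124)*58 = (-40/17 - 124)*58 = -2148/17*58 = -124584/17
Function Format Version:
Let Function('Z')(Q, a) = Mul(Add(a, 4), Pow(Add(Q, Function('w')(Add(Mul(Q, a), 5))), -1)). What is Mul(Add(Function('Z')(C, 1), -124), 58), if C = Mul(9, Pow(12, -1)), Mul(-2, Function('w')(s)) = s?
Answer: Rational(-124584, 17) ≈ -7328.5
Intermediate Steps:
Function('w')(s) = Mul(Rational(-1, 2), s)
C = Rational(3, 4) (C = Mul(9, Rational(1, 12)) = Rational(3, 4) ≈ 0.75000)
Function('Z')(Q, a) = Mul(Pow(Add(Rational(-5, 2), Q, Mul(Rational(-1, 2), Q, a)), -1), Add(4, a)) (Function('Z')(Q, a) = Mul(Add(a, 4), Pow(Add(Q, Mul(Rational(-1, 2), Add(Mul(Q, a), 5))), -1)) = Mul(Add(4, a), Pow(Add(Q, Mul(Rational(-1, 2), Add(5, Mul(Q, a)))), -1)) = Mul(Add(4, a), Pow(Add(Q, Add(Rational(-5, 2), Mul(Rational(-1, 2), Q, a))), -1)) = Mul(Add(4, a), Pow(Add(Rational(-5, 2), Q, Mul(Rational(-1, 2), Q, a)), -1)) = Mul(Pow(Add(Rational(-5, 2), Q, Mul(Rational(-1, 2), Q, a)), -1), Add(4, a)))
Mul(Add(Function('Z')(C, 1), -124), 58) = Mul(Add(Mul(2, Pow(Add(-5, Mul(2, Rational(3, 4)), Mul(-1, Rational(3, 4), 1)), -1), Add(4, 1)), -124), 58) = Mul(Add(Mul(2, Pow(Add(-5, Rational(3, 2), Rational(-3, 4)), -1), 5), -124), 58) = Mul(Add(Mul(2, Pow(Rational(-17, 4), -1), 5), -124), 58) = Mul(Add(Mul(2, Rational(-4, 17), 5), -124), 58) = Mul(Add(Rational(-40, 17), -124), 58) = Mul(Rational(-2148, 17), 58) = Rational(-124584, 17)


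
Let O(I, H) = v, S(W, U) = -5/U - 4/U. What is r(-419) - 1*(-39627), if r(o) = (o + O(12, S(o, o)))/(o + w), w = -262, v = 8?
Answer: 8995466/227 ≈ 39628.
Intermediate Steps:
S(W, U) = -9/U
O(I, H) = 8
r(o) = (8 + o)/(-262 + o) (r(o) = (o + 8)/(o - 262) = (8 + o)/(-262 + o))
r(-419) - 1*(-39627) = (8 - 419)/(-262 - 419) - 1*(-39627) = -411/(-681) + 39627 = -1/681*(-411) + 39627 = 137/227 + 39627 = 8995466/227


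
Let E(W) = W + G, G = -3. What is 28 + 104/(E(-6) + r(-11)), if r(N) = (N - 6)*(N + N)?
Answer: 10324/365 ≈ 28.285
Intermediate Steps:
r(N) = 2*N*(-6 + N) (r(N) = (-6 + N)*(2*N) = 2*N*(-6 + N))
E(W) = -3 + W (E(W) = W - 3 = -3 + W)
28 + 104/(E(-6) + r(-11)) = 28 + 104/((-3 - 6) + 2*(-11)*(-6 - 11)) = 28 + 104/(-9 + 2*(-11)*(-17)) = 28 + 104/(-9 + 374) = 28 + 104/365 = 10324/365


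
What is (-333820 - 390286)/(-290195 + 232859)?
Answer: 362053/28668 ≈ 12.629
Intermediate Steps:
(-333820 - 390286)/(-290195 + 232859) = -724106/(-57336) = -724106*(-1/57336) = 362053/28668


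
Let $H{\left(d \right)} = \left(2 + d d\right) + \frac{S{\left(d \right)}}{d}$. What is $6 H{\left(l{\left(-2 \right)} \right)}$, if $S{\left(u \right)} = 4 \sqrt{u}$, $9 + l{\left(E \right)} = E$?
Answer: $738 - \frac{24 i \sqrt{11}}{11} \approx 738.0 - 7.2363 i$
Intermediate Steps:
$l{\left(E \right)} = -9 + E$
$H{\left(d \right)} = 2 + d^{2} + \frac{4}{\sqrt{d}}$ ($H{\left(d \right)} = \left(2 + d d\right) + \frac{4 \sqrt{d}}{d} = \left(2 + d^{2}\right) + \frac{4}{\sqrt{d}} = 2 + d^{2} + \frac{4}{\sqrt{d}}$)
$6 H{\left(l{\left(-2 \right)} \right)} = 6 \left(2 + \left(-9 - 2\right)^{2} + \frac{4}{\sqrt{-9 - 2}}\right) = 6 \left(2 + \left(-11\right)^{2} + \frac{4}{i \sqrt{11}}\right) = 6 \left(2 + 121 + 4 \left(- \frac{i \sqrt{11}}{11}\right)\right) = 6 \left(2 + 121 - \frac{4 i \sqrt{11}}{11}\right) = 6 \left(123 - \frac{4 i \sqrt{11}}{11}\right) = 738 - \frac{24 i \sqrt{11}}{11}$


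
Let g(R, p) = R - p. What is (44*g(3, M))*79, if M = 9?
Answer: -20856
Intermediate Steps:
(44*g(3, M))*79 = (44*(3 - 1*9))*79 = (44*(3 - 9))*79 = (44*(-6))*79 = -264*79 = -20856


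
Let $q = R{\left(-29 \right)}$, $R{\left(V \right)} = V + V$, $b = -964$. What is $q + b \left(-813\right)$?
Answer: $783674$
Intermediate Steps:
$R{\left(V \right)} = 2 V$
$q = -58$ ($q = 2 \left(-29\right) = -58$)
$q + b \left(-813\right) = -58 - -783732 = -58 + 783732 = 783674$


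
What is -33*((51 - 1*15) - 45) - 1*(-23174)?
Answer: 23471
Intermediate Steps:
-33*((51 - 1*15) - 45) - 1*(-23174) = -33*((51 - 15) - 45) + 23174 = -33*(36 - 45) + 23174 = -33*(-9) + 23174 = 297 + 23174 = 23471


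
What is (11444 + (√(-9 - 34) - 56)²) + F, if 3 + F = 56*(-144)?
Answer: 6470 - 112*I*√43 ≈ 6470.0 - 734.43*I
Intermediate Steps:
F = -8067 (F = -3 + 56*(-144) = -3 - 8064 = -8067)
(11444 + (√(-9 - 34) - 56)²) + F = (11444 + (√(-9 - 34) - 56)²) - 8067 = (11444 + (√(-43) - 56)²) - 8067 = (11444 + (I*√43 - 56)²) - 8067 = (11444 + (-56 + I*√43)²) - 8067 = 3377 + (-56 + I*√43)²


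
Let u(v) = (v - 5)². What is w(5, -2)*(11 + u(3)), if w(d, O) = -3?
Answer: -45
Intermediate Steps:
u(v) = (-5 + v)²
w(5, -2)*(11 + u(3)) = -3*(11 + (-5 + 3)²) = -3*(11 + (-2)²) = -3*(11 + 4) = -3*15 = -45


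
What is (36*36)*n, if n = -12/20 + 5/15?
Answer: -1728/5 ≈ -345.60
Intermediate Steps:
n = -4/15 (n = -12*1/20 + 5*(1/15) = -⅗ + ⅓ = -4/15 ≈ -0.26667)
(36*36)*n = (36*36)*(-4/15) = 1296*(-4/15) = -1728/5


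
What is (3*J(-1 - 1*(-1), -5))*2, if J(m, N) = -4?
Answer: -24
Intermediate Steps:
(3*J(-1 - 1*(-1), -5))*2 = (3*(-4))*2 = -12*2 = -24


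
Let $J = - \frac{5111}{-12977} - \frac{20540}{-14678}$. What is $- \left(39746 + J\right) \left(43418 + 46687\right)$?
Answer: $- \frac{17952275493111315}{5012537} \approx -3.5815 \cdot 10^{9}$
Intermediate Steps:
$J = \frac{8988601}{5012537}$ ($J = \left(-5111\right) \left(- \frac{1}{12977}\right) - - \frac{10270}{7339} = \frac{269}{683} + \frac{10270}{7339} = \frac{8988601}{5012537} \approx 1.7932$)
$- \left(39746 + J\right) \left(43418 + 46687\right) = - \left(39746 + \frac{8988601}{5012537}\right) \left(43418 + 46687\right) = - \frac{199237284203 \cdot 90105}{5012537} = \left(-1\right) \frac{17952275493111315}{5012537} = - \frac{17952275493111315}{5012537}$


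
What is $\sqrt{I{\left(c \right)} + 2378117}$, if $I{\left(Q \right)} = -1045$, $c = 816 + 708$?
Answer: $4 \sqrt{148567} \approx 1541.8$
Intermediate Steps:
$c = 1524$
$\sqrt{I{\left(c \right)} + 2378117} = \sqrt{-1045 + 2378117} = \sqrt{2377072} = 4 \sqrt{148567}$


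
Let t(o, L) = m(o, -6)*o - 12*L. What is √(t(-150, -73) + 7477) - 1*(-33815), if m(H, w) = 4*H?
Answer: 33815 + √98353 ≈ 34129.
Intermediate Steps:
t(o, L) = -12*L + 4*o² (t(o, L) = (4*o)*o - 12*L = 4*o² - 12*L = -12*L + 4*o²)
√(t(-150, -73) + 7477) - 1*(-33815) = √((-12*(-73) + 4*(-150)²) + 7477) - 1*(-33815) = √((876 + 4*22500) + 7477) + 33815 = √((876 + 90000) + 7477) + 33815 = √(90876 + 7477) + 33815 = √98353 + 33815 = 33815 + √98353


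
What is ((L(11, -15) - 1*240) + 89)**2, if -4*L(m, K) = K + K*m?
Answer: 11236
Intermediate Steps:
L(m, K) = -K/4 - K*m/4 (L(m, K) = -(K + K*m)/4 = -K/4 - K*m/4)
((L(11, -15) - 1*240) + 89)**2 = ((-1/4*(-15)*(1 + 11) - 1*240) + 89)**2 = ((-1/4*(-15)*12 - 240) + 89)**2 = ((45 - 240) + 89)**2 = (-195 + 89)**2 = (-106)**2 = 11236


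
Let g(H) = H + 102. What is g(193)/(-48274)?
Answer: -295/48274 ≈ -0.0061110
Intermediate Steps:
g(H) = 102 + H
g(193)/(-48274) = (102 + 193)/(-48274) = 295*(-1/48274) = -295/48274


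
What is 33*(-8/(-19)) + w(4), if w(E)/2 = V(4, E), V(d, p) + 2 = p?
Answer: 340/19 ≈ 17.895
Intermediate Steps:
V(d, p) = -2 + p
w(E) = -4 + 2*E (w(E) = 2*(-2 + E) = -4 + 2*E)
33*(-8/(-19)) + w(4) = 33*(-8/(-19)) + (-4 + 2*4) = 33*(-8*(-1/19)) + (-4 + 8) = 33*(8/19) + 4 = 264/19 + 4 = 340/19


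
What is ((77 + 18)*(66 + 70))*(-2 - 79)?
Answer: -1046520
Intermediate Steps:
((77 + 18)*(66 + 70))*(-2 - 79) = (95*136)*(-81) = 12920*(-81) = -1046520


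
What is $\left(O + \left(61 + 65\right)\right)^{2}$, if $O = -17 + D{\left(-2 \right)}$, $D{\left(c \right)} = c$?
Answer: $11449$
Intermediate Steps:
$O = -19$ ($O = -17 - 2 = -19$)
$\left(O + \left(61 + 65\right)\right)^{2} = \left(-19 + \left(61 + 65\right)\right)^{2} = \left(-19 + 126\right)^{2} = 107^{2} = 11449$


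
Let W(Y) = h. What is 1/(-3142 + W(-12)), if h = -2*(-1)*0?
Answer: -1/3142 ≈ -0.00031827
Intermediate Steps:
h = 0 (h = 2*0 = 0)
W(Y) = 0
1/(-3142 + W(-12)) = 1/(-3142 + 0) = 1/(-3142) = -1/3142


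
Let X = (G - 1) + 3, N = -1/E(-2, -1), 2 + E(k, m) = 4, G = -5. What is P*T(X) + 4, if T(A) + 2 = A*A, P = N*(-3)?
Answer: 29/2 ≈ 14.500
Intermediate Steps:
E(k, m) = 2 (E(k, m) = -2 + 4 = 2)
N = -½ (N = -1/2 = -1*½ = -½ ≈ -0.50000)
X = -3 (X = (-5 - 1) + 3 = -6 + 3 = -3)
P = 3/2 (P = -½*(-3) = 3/2 ≈ 1.5000)
T(A) = -2 + A² (T(A) = -2 + A*A = -2 + A²)
P*T(X) + 4 = 3*(-2 + (-3)²)/2 + 4 = 3*(-2 + 9)/2 + 4 = (3/2)*7 + 4 = 21/2 + 4 = 29/2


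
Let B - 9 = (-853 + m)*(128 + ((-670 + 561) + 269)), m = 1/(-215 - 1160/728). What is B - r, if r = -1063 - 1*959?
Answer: -266779591/1095 ≈ -2.4363e+5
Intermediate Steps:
m = -91/19710 (m = 1/(-215 - 1160*1/728) = 1/(-215 - 145/91) = 1/(-19710/91) = -91/19710 ≈ -0.0046169)
r = -2022 (r = -1063 - 959 = -2022)
B = -268993681/1095 (B = 9 + (-853 - 91/19710)*(128 + ((-670 + 561) + 269)) = 9 - 16812721*(128 + (-109 + 269))/19710 = 9 - 16812721*(128 + 160)/19710 = 9 - 16812721/19710*288 = 9 - 269003536/1095 = -268993681/1095 ≈ -2.4566e+5)
B - r = -268993681/1095 - 1*(-2022) = -268993681/1095 + 2022 = -266779591/1095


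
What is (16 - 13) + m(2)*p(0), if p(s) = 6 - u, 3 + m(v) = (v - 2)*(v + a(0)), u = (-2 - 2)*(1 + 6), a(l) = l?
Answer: -99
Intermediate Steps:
u = -28 (u = -4*7 = -28)
m(v) = -3 + v*(-2 + v) (m(v) = -3 + (v - 2)*(v + 0) = -3 + (-2 + v)*v = -3 + v*(-2 + v))
p(s) = 34 (p(s) = 6 - 1*(-28) = 6 + 28 = 34)
(16 - 13) + m(2)*p(0) = (16 - 13) + (-3 + 2² - 2*2)*34 = 3 + (-3 + 4 - 4)*34 = 3 - 3*34 = 3 - 102 = -99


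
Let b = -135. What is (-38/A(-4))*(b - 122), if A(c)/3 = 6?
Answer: 4883/9 ≈ 542.56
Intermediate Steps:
A(c) = 18 (A(c) = 3*6 = 18)
(-38/A(-4))*(b - 122) = (-38/18)*(-135 - 122) = -38*1/18*(-257) = -19/9*(-257) = 4883/9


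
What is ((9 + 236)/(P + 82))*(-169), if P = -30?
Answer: -3185/4 ≈ -796.25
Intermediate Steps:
((9 + 236)/(P + 82))*(-169) = ((9 + 236)/(-30 + 82))*(-169) = (245/52)*(-169) = -3185/4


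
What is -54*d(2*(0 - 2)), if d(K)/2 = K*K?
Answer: -1728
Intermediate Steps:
d(K) = 2*K² (d(K) = 2*(K*K) = 2*K²)
-54*d(2*(0 - 2)) = -108*(2*(0 - 2))² = -108*(2*(-2))² = -108*(-4)² = -108*16 = -54*32 = -1728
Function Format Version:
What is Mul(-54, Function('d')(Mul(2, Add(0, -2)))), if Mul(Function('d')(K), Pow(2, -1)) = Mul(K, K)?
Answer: -1728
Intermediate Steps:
Function('d')(K) = Mul(2, Pow(K, 2)) (Function('d')(K) = Mul(2, Mul(K, K)) = Mul(2, Pow(K, 2)))
Mul(-54, Function('d')(Mul(2, Add(0, -2)))) = Mul(-54, Mul(2, Pow(Mul(2, Add(0, -2)), 2))) = Mul(-54, Mul(2, Pow(Mul(2, -2), 2))) = Mul(-54, Mul(2, Pow(-4, 2))) = Mul(-54, Mul(2, 16)) = Mul(-54, 32) = -1728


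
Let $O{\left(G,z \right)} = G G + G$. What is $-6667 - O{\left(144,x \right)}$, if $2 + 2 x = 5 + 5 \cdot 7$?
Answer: $-27547$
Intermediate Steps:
$x = 19$ ($x = -1 + \frac{5 + 5 \cdot 7}{2} = -1 + \frac{5 + 35}{2} = -1 + \frac{1}{2} \cdot 40 = -1 + 20 = 19$)
$O{\left(G,z \right)} = G + G^{2}$ ($O{\left(G,z \right)} = G^{2} + G = G + G^{2}$)
$-6667 - O{\left(144,x \right)} = -6667 - 144 \left(1 + 144\right) = -6667 - 144 \cdot 145 = -6667 - 20880 = -27547$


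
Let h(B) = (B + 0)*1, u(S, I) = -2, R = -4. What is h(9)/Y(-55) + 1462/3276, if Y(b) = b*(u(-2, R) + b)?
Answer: 768809/1711710 ≈ 0.44915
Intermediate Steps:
Y(b) = b*(-2 + b)
h(B) = B (h(B) = B*1 = B)
h(9)/Y(-55) + 1462/3276 = 9/((-55*(-2 - 55))) + 1462/3276 = 9/((-55*(-57))) + 1462*(1/3276) = 9/3135 + 731/1638 = 9*(1/3135) + 731/1638 = 3/1045 + 731/1638 = 768809/1711710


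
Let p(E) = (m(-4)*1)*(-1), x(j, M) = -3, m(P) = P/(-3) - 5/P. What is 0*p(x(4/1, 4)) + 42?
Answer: 42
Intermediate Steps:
m(P) = -5/P - P/3 (m(P) = P*(-⅓) - 5/P = -P/3 - 5/P = -5/P - P/3)
p(E) = -31/12 (p(E) = ((-5/(-4) - ⅓*(-4))*1)*(-1) = ((-5*(-¼) + 4/3)*1)*(-1) = ((5/4 + 4/3)*1)*(-1) = ((31/12)*1)*(-1) = (31/12)*(-1) = -31/12)
0*p(x(4/1, 4)) + 42 = 0*(-31/12) + 42 = 0 + 42 = 42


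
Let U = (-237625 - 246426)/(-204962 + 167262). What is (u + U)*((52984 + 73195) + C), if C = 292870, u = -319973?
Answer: -5054777744935401/37700 ≈ -1.3408e+11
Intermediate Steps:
U = 484051/37700 (U = -484051/(-37700) = -484051*(-1/37700) = 484051/37700 ≈ 12.840)
(u + U)*((52984 + 73195) + C) = (-319973 + 484051/37700)*((52984 + 73195) + 292870) = -12062498049*(126179 + 292870)/37700 = -12062498049/37700*419049 = -5054777744935401/37700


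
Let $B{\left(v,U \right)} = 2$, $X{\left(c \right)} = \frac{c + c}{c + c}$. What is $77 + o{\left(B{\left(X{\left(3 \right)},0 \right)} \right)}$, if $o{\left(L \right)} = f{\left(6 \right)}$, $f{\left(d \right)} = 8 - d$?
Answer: $79$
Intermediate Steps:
$X{\left(c \right)} = 1$ ($X{\left(c \right)} = \frac{2 c}{2 c} = 2 c \frac{1}{2 c} = 1$)
$o{\left(L \right)} = 2$ ($o{\left(L \right)} = 8 - 6 = 2$)
$77 + o{\left(B{\left(X{\left(3 \right)},0 \right)} \right)} = 77 + 2 = 79$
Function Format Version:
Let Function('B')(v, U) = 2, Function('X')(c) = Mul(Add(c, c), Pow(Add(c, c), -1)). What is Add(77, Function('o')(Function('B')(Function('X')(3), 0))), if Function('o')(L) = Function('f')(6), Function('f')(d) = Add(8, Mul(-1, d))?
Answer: 79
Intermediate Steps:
Function('X')(c) = 1 (Function('X')(c) = Mul(Mul(2, c), Pow(Mul(2, c), -1)) = Mul(Mul(2, c), Mul(Rational(1, 2), Pow(c, -1))) = 1)
Function('o')(L) = 2 (Function('o')(L) = Add(8, Mul(-1, 6)) = Add(8, -6) = 2)
Add(77, Function('o')(Function('B')(Function('X')(3), 0))) = Add(77, 2) = 79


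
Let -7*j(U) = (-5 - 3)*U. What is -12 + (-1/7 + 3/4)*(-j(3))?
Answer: -690/49 ≈ -14.082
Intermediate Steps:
j(U) = 8*U/7 (j(U) = -(-5 - 3)*U/7 = -(-8)*U/7 = 8*U/7)
-12 + (-1/7 + 3/4)*(-j(3)) = -12 + (-1/7 + 3/4)*(-8*3/7) = -12 + (-1*⅐ + 3*(¼))*(-1*24/7) = -12 + (-⅐ + ¾)*(-24/7) = -12 + (17/28)*(-24/7) = -12 - 102/49 = -690/49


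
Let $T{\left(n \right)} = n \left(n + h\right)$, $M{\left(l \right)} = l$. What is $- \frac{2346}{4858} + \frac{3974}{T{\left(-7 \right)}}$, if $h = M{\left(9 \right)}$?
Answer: $- \frac{98666}{347} \approx -284.34$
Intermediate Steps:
$h = 9$
$T{\left(n \right)} = n \left(9 + n\right)$ ($T{\left(n \right)} = n \left(n + 9\right) = n \left(9 + n\right)$)
$- \frac{2346}{4858} + \frac{3974}{T{\left(-7 \right)}} = - \frac{2346}{4858} + \frac{3974}{\left(-7\right) \left(9 - 7\right)} = \left(-2346\right) \frac{1}{4858} + \frac{3974}{\left(-7\right) 2} = - \frac{1173}{2429} + \frac{3974}{-14} = - \frac{1173}{2429} + 3974 \left(- \frac{1}{14}\right) = - \frac{1173}{2429} - \frac{1987}{7} = - \frac{98666}{347}$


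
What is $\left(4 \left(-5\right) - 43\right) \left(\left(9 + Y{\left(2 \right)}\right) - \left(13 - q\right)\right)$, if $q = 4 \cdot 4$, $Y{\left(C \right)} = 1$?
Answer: $-819$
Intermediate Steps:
$q = 16$
$\left(4 \left(-5\right) - 43\right) \left(\left(9 + Y{\left(2 \right)}\right) - \left(13 - q\right)\right) = \left(4 \left(-5\right) - 43\right) \left(\left(9 + 1\right) - \left(13 - 16\right)\right) = \left(-20 - 43\right) \left(10 - \left(13 - 16\right)\right) = \left(-20 - 43\right) \left(10 - -3\right) = - 63 \left(10 + 3\right) = \left(-63\right) 13 = -819$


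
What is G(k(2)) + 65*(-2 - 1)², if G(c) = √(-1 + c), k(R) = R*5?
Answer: 588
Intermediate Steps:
k(R) = 5*R
G(k(2)) + 65*(-2 - 1)² = √(-1 + 5*2) + 65*(-2 - 1)² = √(-1 + 10) + 65*(-3)² = √9 + 65*9 = 3 + 585 = 588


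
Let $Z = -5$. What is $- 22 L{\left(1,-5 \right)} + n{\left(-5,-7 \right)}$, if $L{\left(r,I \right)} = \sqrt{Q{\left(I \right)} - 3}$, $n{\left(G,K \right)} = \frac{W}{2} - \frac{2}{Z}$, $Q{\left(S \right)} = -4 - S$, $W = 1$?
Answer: $\frac{9}{10} - 22 i \sqrt{2} \approx 0.9 - 31.113 i$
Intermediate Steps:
$n{\left(G,K \right)} = \frac{9}{10}$ ($n{\left(G,K \right)} = 1 \cdot \frac{1}{2} - \frac{2}{-5} = 1 \cdot \frac{1}{2} - - \frac{2}{5} = \frac{1}{2} + \frac{2}{5} = \frac{9}{10}$)
$L{\left(r,I \right)} = \sqrt{-7 - I}$ ($L{\left(r,I \right)} = \sqrt{\left(-4 - I\right) - 3} = \sqrt{-7 - I}$)
$- 22 L{\left(1,-5 \right)} + n{\left(-5,-7 \right)} = - 22 \sqrt{-7 - -5} + \frac{9}{10} = - 22 \sqrt{-7 + 5} + \frac{9}{10} = - 22 \sqrt{-2} + \frac{9}{10} = - 22 i \sqrt{2} + \frac{9}{10} = \frac{9}{10} - 22 i \sqrt{2}$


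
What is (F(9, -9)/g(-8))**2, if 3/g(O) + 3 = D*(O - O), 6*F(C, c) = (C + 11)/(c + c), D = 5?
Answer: 25/729 ≈ 0.034294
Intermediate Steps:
F(C, c) = (11 + C)/(12*c) (F(C, c) = ((C + 11)/(c + c))/6 = ((11 + C)/((2*c)))/6 = ((11 + C)*(1/(2*c)))/6 = ((11 + C)/(2*c))/6 = (11 + C)/(12*c))
g(O) = -1 (g(O) = 3/(-3 + 5*(O - O)) = 3/(-3 + 5*0) = 3/(-3 + 0) = 3/(-3) = 3*(-1/3) = -1)
(F(9, -9)/g(-8))**2 = (((1/12)*(11 + 9)/(-9))/(-1))**2 = (((1/12)*(-1/9)*20)*(-1))**2 = (-5/27*(-1))**2 = (5/27)**2 = 25/729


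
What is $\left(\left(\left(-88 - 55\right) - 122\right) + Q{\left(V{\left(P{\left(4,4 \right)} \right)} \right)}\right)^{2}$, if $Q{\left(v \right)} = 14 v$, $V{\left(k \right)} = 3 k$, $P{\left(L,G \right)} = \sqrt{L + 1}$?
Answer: $79045 - 22260 \sqrt{5} \approx 29270.0$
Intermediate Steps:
$P{\left(L,G \right)} = \sqrt{1 + L}$
$\left(\left(\left(-88 - 55\right) - 122\right) + Q{\left(V{\left(P{\left(4,4 \right)} \right)} \right)}\right)^{2} = \left(\left(\left(-88 - 55\right) - 122\right) + 14 \cdot 3 \sqrt{1 + 4}\right)^{2} = \left(\left(-143 - 122\right) + 14 \cdot 3 \sqrt{5}\right)^{2} = \left(-265 + 42 \sqrt{5}\right)^{2}$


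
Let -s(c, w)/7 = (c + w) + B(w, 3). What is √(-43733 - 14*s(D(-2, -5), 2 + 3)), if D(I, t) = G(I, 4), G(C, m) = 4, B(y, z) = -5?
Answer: I*√43341 ≈ 208.19*I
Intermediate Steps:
D(I, t) = 4
s(c, w) = 35 - 7*c - 7*w (s(c, w) = -7*((c + w) - 5) = -7*(-5 + c + w) = 35 - 7*c - 7*w)
√(-43733 - 14*s(D(-2, -5), 2 + 3)) = √(-43733 - 14*(35 - 7*4 - 7*(2 + 3))) = √(-43733 - 14*(35 - 28 - 7*5)) = √(-43733 - 14*(35 - 28 - 35)) = √(-43733 - 14*(-28)) = √(-43733 + 392) = √(-43341) = I*√43341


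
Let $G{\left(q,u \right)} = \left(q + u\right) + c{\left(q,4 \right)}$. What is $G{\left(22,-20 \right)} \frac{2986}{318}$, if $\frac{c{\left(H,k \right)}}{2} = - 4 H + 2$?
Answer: $- \frac{253810}{159} \approx -1596.3$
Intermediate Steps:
$c{\left(H,k \right)} = 4 - 8 H$ ($c{\left(H,k \right)} = 2 \left(- 4 H + 2\right) = 2 \left(2 - 4 H\right) = 4 - 8 H$)
$G{\left(q,u \right)} = 4 + u - 7 q$ ($G{\left(q,u \right)} = \left(q + u\right) - \left(-4 + 8 q\right) = 4 + u - 7 q$)
$G{\left(22,-20 \right)} \frac{2986}{318} = \left(4 - 20 - 154\right) \frac{2986}{318} = \left(4 - 20 - 154\right) 2986 \cdot \frac{1}{318} = \left(-170\right) \frac{1493}{159} = - \frac{253810}{159}$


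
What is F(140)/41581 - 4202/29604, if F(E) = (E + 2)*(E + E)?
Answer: 501165839/615481962 ≈ 0.81427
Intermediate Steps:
F(E) = 2*E*(2 + E) (F(E) = (2 + E)*(2*E) = 2*E*(2 + E))
F(140)/41581 - 4202/29604 = (2*140*(2 + 140))/41581 - 4202/29604 = (2*140*142)*(1/41581) - 4202*1/29604 = 39760*(1/41581) - 2101/14802 = 39760/41581 - 2101/14802 = 501165839/615481962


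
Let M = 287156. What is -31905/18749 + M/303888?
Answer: -1077914699/1424399028 ≈ -0.75675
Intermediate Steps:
-31905/18749 + M/303888 = -31905/18749 + 287156/303888 = -31905*1/18749 + 287156*(1/303888) = -31905/18749 + 71789/75972 = -1077914699/1424399028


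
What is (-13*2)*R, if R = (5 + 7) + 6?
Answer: -468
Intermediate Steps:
R = 18 (R = 12 + 6 = 18)
(-13*2)*R = -13*2*18 = -26*18 = -468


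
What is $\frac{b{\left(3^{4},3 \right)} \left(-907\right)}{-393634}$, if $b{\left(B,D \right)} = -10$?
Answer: $- \frac{4535}{196817} \approx -0.023042$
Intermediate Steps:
$\frac{b{\left(3^{4},3 \right)} \left(-907\right)}{-393634} = \frac{\left(-10\right) \left(-907\right)}{-393634} = 9070 \left(- \frac{1}{393634}\right) = - \frac{4535}{196817}$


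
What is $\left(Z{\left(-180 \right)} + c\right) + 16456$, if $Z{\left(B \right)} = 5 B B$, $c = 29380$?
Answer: $207836$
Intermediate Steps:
$Z{\left(B \right)} = 5 B^{2}$
$\left(Z{\left(-180 \right)} + c\right) + 16456 = \left(5 \left(-180\right)^{2} + 29380\right) + 16456 = \left(5 \cdot 32400 + 29380\right) + 16456 = \left(162000 + 29380\right) + 16456 = 191380 + 16456 = 207836$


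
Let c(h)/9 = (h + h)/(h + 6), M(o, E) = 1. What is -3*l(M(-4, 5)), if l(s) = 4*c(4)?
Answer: -432/5 ≈ -86.400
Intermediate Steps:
c(h) = 18*h/(6 + h) (c(h) = 9*((h + h)/(h + 6)) = 9*((2*h)/(6 + h)) = 9*(2*h/(6 + h)) = 18*h/(6 + h))
l(s) = 144/5 (l(s) = 4*(18*4/(6 + 4)) = 4*(18*4/10) = 4*(18*4*(⅒)) = 4*(36/5) = 144/5)
-3*l(M(-4, 5)) = -3*144/5 = -432/5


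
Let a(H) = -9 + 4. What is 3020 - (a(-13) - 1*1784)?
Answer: 4809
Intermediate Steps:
a(H) = -5
3020 - (a(-13) - 1*1784) = 3020 - (-5 - 1*1784) = 3020 - (-5 - 1784) = 3020 - 1*(-1789) = 3020 + 1789 = 4809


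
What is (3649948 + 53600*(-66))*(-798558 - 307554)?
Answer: -124269470976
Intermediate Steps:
(3649948 + 53600*(-66))*(-798558 - 307554) = (3649948 - 3537600)*(-1106112) = 112348*(-1106112) = -124269470976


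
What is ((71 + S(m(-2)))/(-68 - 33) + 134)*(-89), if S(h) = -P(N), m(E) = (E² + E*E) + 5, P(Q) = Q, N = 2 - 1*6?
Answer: -1197851/101 ≈ -11860.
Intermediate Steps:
N = -4 (N = 2 - 6 = -4)
m(E) = 5 + 2*E² (m(E) = (E² + E²) + 5 = 2*E² + 5 = 5 + 2*E²)
S(h) = 4 (S(h) = -1*(-4) = 4)
((71 + S(m(-2)))/(-68 - 33) + 134)*(-89) = ((71 + 4)/(-68 - 33) + 134)*(-89) = (75/(-101) + 134)*(-89) = (75*(-1/101) + 134)*(-89) = (-75/101 + 134)*(-89) = (13459/101)*(-89) = -1197851/101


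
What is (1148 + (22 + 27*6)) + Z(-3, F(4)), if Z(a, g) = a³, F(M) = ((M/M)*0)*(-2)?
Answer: 1305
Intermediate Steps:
F(M) = 0 (F(M) = (1*0)*(-2) = 0*(-2) = 0)
(1148 + (22 + 27*6)) + Z(-3, F(4)) = (1148 + (22 + 27*6)) + (-3)³ = (1148 + (22 + 162)) - 27 = (1148 + 184) - 27 = 1332 - 27 = 1305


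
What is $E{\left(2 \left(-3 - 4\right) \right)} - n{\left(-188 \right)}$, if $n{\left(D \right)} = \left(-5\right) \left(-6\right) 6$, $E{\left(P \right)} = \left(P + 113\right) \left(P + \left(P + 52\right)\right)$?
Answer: $2196$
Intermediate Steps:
$E{\left(P \right)} = \left(52 + 2 P\right) \left(113 + P\right)$ ($E{\left(P \right)} = \left(113 + P\right) \left(P + \left(52 + P\right)\right) = \left(113 + P\right) \left(52 + 2 P\right) = \left(52 + 2 P\right) \left(113 + P\right)$)
$n{\left(D \right)} = 180$ ($n{\left(D \right)} = 30 \cdot 6 = 180$)
$E{\left(2 \left(-3 - 4\right) \right)} - n{\left(-188 \right)} = \left(5876 + 2 \left(2 \left(-3 - 4\right)\right)^{2} + 278 \cdot 2 \left(-3 - 4\right)\right) - 180 = \left(5876 + 2 \left(2 \left(-7\right)\right)^{2} + 278 \cdot 2 \left(-7\right)\right) - 180 = \left(5876 + 2 \left(-14\right)^{2} + 278 \left(-14\right)\right) - 180 = \left(5876 + 2 \cdot 196 - 3892\right) - 180 = \left(5876 + 392 - 3892\right) - 180 = 2376 - 180 = 2196$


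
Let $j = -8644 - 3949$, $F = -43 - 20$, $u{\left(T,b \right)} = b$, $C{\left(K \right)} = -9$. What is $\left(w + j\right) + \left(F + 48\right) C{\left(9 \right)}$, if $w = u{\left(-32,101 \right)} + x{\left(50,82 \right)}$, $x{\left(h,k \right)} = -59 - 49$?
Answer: $-12465$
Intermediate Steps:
$x{\left(h,k \right)} = -108$
$F = -63$
$j = -12593$ ($j = -8644 - 3949 = -12593$)
$w = -7$ ($w = 101 - 108 = -7$)
$\left(w + j\right) + \left(F + 48\right) C{\left(9 \right)} = \left(-7 - 12593\right) + \left(-63 + 48\right) \left(-9\right) = -12600 - -135 = -12600 + 135 = -12465$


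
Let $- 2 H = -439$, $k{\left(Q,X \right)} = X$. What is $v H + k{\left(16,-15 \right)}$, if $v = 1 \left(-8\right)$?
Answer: $-1771$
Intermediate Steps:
$H = \frac{439}{2}$ ($H = \left(- \frac{1}{2}\right) \left(-439\right) = \frac{439}{2} \approx 219.5$)
$v = -8$
$v H + k{\left(16,-15 \right)} = \left(-8\right) \frac{439}{2} - 15 = -1756 - 15 = -1771$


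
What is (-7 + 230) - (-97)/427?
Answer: 95318/427 ≈ 223.23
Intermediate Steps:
(-7 + 230) - (-97)/427 = 223 - (-97)/427 = 223 - 1*(-97/427) = 223 + 97/427 = 95318/427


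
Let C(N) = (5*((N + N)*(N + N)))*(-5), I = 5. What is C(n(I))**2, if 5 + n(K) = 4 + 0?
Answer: 10000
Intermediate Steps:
n(K) = -1 (n(K) = -5 + (4 + 0) = -5 + 4 = -1)
C(N) = -100*N**2 (C(N) = (5*((2*N)*(2*N)))*(-5) = (5*(4*N**2))*(-5) = (20*N**2)*(-5) = -100*N**2)
C(n(I))**2 = (-100*(-1)**2)**2 = (-100*1)**2 = (-100)**2 = 10000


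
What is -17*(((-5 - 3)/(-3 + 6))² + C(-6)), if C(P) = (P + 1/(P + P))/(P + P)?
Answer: -18649/144 ≈ -129.51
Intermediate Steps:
C(P) = (P + 1/(2*P))/(2*P) (C(P) = (P + 1/(2*P))/((2*P)) = (P + 1/(2*P))*(1/(2*P)) = (P + 1/(2*P))/(2*P))
-17*(((-5 - 3)/(-3 + 6))² + C(-6)) = -17*(((-5 - 3)/(-3 + 6))² + (½ + (¼)/(-6)²)) = -17*((-8/3)² + (½ + (¼)*(1/36))) = -17*((-8*⅓)² + (½ + 1/144)) = -17*((-8/3)² + 73/144) = -17*(64/9 + 73/144) = -17*1097/144 = -18649/144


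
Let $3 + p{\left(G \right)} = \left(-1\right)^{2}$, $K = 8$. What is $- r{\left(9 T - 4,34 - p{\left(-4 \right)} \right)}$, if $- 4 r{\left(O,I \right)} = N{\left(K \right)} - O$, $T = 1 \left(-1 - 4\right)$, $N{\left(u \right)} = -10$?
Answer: $\frac{39}{4} \approx 9.75$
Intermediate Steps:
$T = -5$ ($T = 1 \left(-5\right) = -5$)
$p{\left(G \right)} = -2$ ($p{\left(G \right)} = -3 + \left(-1\right)^{2} = -3 + 1 = -2$)
$r{\left(O,I \right)} = \frac{5}{2} + \frac{O}{4}$ ($r{\left(O,I \right)} = - \frac{-10 - O}{4} = \frac{5}{2} + \frac{O}{4}$)
$- r{\left(9 T - 4,34 - p{\left(-4 \right)} \right)} = - (\frac{5}{2} + \frac{9 \left(-5\right) - 4}{4}) = - (\frac{5}{2} + \frac{-45 - 4}{4}) = - (\frac{5}{2} + \frac{1}{4} \left(-49\right)) = - (\frac{5}{2} - \frac{49}{4}) = \left(-1\right) \left(- \frac{39}{4}\right) = \frac{39}{4}$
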